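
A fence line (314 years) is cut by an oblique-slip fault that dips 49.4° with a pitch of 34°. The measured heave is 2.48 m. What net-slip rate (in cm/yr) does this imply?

2.17 cm/yr

dip-slip = heave / cos(dip) = 2.48 / cos(49.4°) = 3.811 m
net slip = dip-slip / sin(rake) = 3.811 / sin(34°) = 6.815 m
rate = 6.815 m / 314 years = 0.0217 m/yr = 2.17 cm/yr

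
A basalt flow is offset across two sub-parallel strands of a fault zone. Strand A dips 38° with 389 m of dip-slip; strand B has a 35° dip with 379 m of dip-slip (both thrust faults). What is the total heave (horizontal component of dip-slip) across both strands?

heave_A = 389 × cos(38°) = 306.5 m
heave_B = 379 × cos(35°) = 310.5 m
total = 306.5 + 310.5 = 617 m

617 m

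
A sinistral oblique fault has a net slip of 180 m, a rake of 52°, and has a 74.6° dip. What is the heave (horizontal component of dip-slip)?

dip-slip = net slip × sin(rake) = 180 m × sin(52°) = 141.8 m
heave = dip-slip × cos(dip) = 141.8 × cos(74.6°) = 37.7 m

37.7 m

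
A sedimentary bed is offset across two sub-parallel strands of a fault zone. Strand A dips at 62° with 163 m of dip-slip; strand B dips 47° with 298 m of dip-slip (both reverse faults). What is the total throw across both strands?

throw_A = 163 × sin(62°) = 143.9 m
throw_B = 298 × sin(47°) = 217.9 m
total = 143.9 + 217.9 = 362 m

362 m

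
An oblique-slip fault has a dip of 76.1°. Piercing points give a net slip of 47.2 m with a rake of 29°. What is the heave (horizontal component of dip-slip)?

5.50 m

dip-slip = net slip × sin(rake) = 47.2 m × sin(29°) = 22.88 m
heave = dip-slip × cos(dip) = 22.88 × cos(76.1°) = 5.50 m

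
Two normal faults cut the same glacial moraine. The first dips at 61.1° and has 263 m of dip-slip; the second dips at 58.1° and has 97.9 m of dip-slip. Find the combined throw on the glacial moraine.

313 m

throw_A = 263 × sin(61.1°) = 230.2 m
throw_B = 97.9 × sin(58.1°) = 83.11 m
total = 230.2 + 83.11 = 313 m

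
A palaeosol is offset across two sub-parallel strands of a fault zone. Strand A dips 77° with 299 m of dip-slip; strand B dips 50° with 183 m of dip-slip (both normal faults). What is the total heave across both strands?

heave_A = 299 × cos(77°) = 67.26 m
heave_B = 183 × cos(50°) = 117.6 m
total = 67.26 + 117.6 = 185 m

185 m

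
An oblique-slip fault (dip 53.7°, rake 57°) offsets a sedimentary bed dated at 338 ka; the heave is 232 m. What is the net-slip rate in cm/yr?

0.138 cm/yr

dip-slip = heave / cos(dip) = 232 / cos(53.7°) = 391.9 m
net slip = dip-slip / sin(rake) = 391.9 / sin(57°) = 467.3 m
rate = 467.3 m / 338 ka = 0.00138 m/yr = 0.138 cm/yr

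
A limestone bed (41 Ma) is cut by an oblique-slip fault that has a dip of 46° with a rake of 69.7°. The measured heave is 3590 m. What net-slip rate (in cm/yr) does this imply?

0.0134 cm/yr

dip-slip = heave / cos(dip) = 3590 / cos(46°) = 5168 m
net slip = dip-slip / sin(rake) = 5168 / sin(69.7°) = 5510 m
rate = 5510 m / 41 Ma = 0.000134 m/yr = 0.0134 cm/yr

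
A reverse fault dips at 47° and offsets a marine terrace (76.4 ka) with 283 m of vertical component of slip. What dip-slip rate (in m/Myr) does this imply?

dip-slip = throw / sin(dip) = 283 m / sin(47°) = 387 m
rate = 387 m / 76.4 ka = 0.00506 m/yr = 5060 m/Myr

5060 m/Myr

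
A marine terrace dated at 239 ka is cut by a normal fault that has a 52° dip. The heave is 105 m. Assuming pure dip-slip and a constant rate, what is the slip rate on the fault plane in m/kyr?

0.714 m/kyr

dip-slip = heave / cos(dip) = 105 m / cos(52°) = 170.5 m
rate = 170.5 m / 239 ka = 0.000714 m/yr = 0.714 m/kyr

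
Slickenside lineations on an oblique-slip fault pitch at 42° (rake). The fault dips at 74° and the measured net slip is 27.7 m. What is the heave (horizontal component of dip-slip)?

5.11 m

dip-slip = net slip × sin(rake) = 27.7 m × sin(42°) = 18.53 m
heave = dip-slip × cos(dip) = 18.53 × cos(74°) = 5.11 m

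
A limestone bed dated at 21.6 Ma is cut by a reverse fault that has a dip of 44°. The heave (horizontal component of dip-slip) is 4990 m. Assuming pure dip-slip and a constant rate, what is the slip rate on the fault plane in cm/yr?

0.0321 cm/yr

dip-slip = heave / cos(dip) = 4990 m / cos(44°) = 6937 m
rate = 6937 m / 21.6 Ma = 0.000321 m/yr = 0.0321 cm/yr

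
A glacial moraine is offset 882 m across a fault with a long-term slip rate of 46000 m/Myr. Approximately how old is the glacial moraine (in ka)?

age = offset / rate = 882 m / (46000 m/Myr) = 19200 yr = 19.2 ka

19.2 ka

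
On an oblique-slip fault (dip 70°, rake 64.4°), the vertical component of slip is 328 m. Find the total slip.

dip-slip = throw / sin(dip) = 328 / sin(70°) = 349.1 m
net slip = dip-slip / sin(rake) = 349.1 / sin(64.4°) = 387 m

387 m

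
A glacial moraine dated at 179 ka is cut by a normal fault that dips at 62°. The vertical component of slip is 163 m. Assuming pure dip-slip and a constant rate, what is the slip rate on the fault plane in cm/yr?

0.103 cm/yr

dip-slip = throw / sin(dip) = 163 m / sin(62°) = 184.6 m
rate = 184.6 m / 179 ka = 0.00103 m/yr = 0.103 cm/yr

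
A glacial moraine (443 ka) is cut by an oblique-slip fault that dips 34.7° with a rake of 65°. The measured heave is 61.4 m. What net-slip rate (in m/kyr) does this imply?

dip-slip = heave / cos(dip) = 61.4 / cos(34.7°) = 74.68 m
net slip = dip-slip / sin(rake) = 74.68 / sin(65°) = 82.40 m
rate = 82.40 m / 443 ka = 0.000186 m/yr = 0.186 m/kyr

0.186 m/kyr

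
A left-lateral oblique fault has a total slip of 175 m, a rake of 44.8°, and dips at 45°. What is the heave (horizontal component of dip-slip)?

dip-slip = net slip × sin(rake) = 175 m × sin(44.8°) = 123.3 m
heave = dip-slip × cos(dip) = 123.3 × cos(45°) = 87.2 m

87.2 m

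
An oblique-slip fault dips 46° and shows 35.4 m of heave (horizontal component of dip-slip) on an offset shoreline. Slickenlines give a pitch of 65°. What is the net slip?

56.2 m

dip-slip = heave / cos(dip) = 35.4 / cos(46°) = 50.96 m
net slip = dip-slip / sin(rake) = 50.96 / sin(65°) = 56.2 m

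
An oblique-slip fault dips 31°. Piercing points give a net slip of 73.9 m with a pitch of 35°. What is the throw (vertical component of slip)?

21.8 m

dip-slip = net slip × sin(rake) = 73.9 m × sin(35°) = 42.39 m
throw = dip-slip × sin(dip) = 42.39 × sin(31°) = 21.8 m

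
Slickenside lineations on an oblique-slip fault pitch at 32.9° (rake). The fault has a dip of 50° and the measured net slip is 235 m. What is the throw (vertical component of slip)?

97.8 m

dip-slip = net slip × sin(rake) = 235 m × sin(32.9°) = 127.6 m
throw = dip-slip × sin(dip) = 127.6 × sin(50°) = 97.8 m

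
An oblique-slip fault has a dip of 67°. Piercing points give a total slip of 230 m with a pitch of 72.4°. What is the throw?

dip-slip = net slip × sin(rake) = 230 m × sin(72.4°) = 219.2 m
throw = dip-slip × sin(dip) = 219.2 × sin(67°) = 202 m

202 m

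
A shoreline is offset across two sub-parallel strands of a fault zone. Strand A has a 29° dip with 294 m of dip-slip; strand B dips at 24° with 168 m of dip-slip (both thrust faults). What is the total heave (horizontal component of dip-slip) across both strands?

heave_A = 294 × cos(29°) = 257.1 m
heave_B = 168 × cos(24°) = 153.5 m
total = 257.1 + 153.5 = 411 m

411 m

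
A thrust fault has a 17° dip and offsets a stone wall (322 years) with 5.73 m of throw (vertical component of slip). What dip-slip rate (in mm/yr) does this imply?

60.9 mm/yr

dip-slip = throw / sin(dip) = 5.73 m / sin(17°) = 19.60 m
rate = 19.60 m / 322 years = 0.0609 m/yr = 60.9 mm/yr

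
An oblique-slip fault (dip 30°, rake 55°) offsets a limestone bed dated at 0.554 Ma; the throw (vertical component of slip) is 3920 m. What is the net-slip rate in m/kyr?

17.3 m/kyr

dip-slip = throw / sin(dip) = 3920 / sin(30°) = 7840 m
net slip = dip-slip / sin(rake) = 7840 / sin(55°) = 9571 m
rate = 9571 m / 0.554 Ma = 0.0173 m/yr = 17.3 m/kyr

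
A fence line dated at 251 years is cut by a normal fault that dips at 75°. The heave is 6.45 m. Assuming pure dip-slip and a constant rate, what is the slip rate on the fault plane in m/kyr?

dip-slip = heave / cos(dip) = 6.45 m / cos(75°) = 24.92 m
rate = 24.92 m / 251 years = 0.0993 m/yr = 99.3 m/kyr

99.3 m/kyr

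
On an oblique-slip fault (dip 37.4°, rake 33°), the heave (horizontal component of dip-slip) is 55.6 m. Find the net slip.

129 m

dip-slip = heave / cos(dip) = 55.6 / cos(37.4°) = 69.99 m
net slip = dip-slip / sin(rake) = 69.99 / sin(33°) = 129 m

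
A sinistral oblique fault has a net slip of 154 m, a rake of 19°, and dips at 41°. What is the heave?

dip-slip = net slip × sin(rake) = 154 m × sin(19°) = 50.14 m
heave = dip-slip × cos(dip) = 50.14 × cos(41°) = 37.8 m

37.8 m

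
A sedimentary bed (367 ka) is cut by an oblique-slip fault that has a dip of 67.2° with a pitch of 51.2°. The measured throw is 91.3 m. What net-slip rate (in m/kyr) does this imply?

dip-slip = throw / sin(dip) = 91.3 / sin(67.2°) = 99.04 m
net slip = dip-slip / sin(rake) = 99.04 / sin(51.2°) = 127.1 m
rate = 127.1 m / 367 ka = 0.000346 m/yr = 0.346 m/kyr

0.346 m/kyr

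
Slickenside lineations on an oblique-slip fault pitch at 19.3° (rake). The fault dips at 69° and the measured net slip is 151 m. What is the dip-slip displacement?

dip-slip = net slip × sin(rake) = 151 m × sin(19.3°) = 49.9 m

49.9 m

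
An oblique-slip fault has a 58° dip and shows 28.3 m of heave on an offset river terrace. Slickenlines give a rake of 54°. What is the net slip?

66 m

dip-slip = heave / cos(dip) = 28.3 / cos(58°) = 53.40 m
net slip = dip-slip / sin(rake) = 53.40 / sin(54°) = 66 m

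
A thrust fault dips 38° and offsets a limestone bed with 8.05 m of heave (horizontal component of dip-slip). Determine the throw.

throw = heave × tan(dip) = 8.05 × tan(38°) = 6.29 m

6.29 m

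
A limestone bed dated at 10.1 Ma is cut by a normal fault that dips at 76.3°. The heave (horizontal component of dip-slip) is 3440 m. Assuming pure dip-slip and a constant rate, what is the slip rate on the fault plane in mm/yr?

1.44 mm/yr

dip-slip = heave / cos(dip) = 3440 m / cos(76.3°) = 14520 m
rate = 14520 m / 10.1 Ma = 0.00144 m/yr = 1.44 mm/yr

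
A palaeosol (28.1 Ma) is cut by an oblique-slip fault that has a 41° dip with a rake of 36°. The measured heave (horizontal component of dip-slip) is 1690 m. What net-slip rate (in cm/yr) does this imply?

dip-slip = heave / cos(dip) = 1690 / cos(41°) = 2239 m
net slip = dip-slip / sin(rake) = 2239 / sin(36°) = 3810 m
rate = 3810 m / 28.1 Ma = 0.000136 m/yr = 0.0136 cm/yr

0.0136 cm/yr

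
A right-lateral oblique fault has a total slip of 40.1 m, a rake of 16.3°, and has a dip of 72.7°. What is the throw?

dip-slip = net slip × sin(rake) = 40.1 m × sin(16.3°) = 11.25 m
throw = dip-slip × sin(dip) = 11.25 × sin(72.7°) = 10.7 m

10.7 m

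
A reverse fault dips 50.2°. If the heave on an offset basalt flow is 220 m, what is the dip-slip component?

344 m

dip-slip = heave / cos(dip) = 220 / cos(50.2°) = 344 m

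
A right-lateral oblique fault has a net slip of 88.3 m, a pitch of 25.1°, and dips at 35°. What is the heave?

dip-slip = net slip × sin(rake) = 88.3 m × sin(25.1°) = 37.46 m
heave = dip-slip × cos(dip) = 37.46 × cos(35°) = 30.7 m

30.7 m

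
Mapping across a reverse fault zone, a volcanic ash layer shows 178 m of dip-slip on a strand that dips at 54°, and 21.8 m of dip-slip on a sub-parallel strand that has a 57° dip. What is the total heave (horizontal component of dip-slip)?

116 m

heave_A = 178 × cos(54°) = 104.6 m
heave_B = 21.8 × cos(57°) = 11.87 m
total = 104.6 + 11.87 = 116 m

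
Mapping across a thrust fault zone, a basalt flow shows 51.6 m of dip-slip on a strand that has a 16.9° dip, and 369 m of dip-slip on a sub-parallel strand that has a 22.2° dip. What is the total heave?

heave_A = 51.6 × cos(16.9°) = 49.37 m
heave_B = 369 × cos(22.2°) = 341.6 m
total = 49.37 + 341.6 = 391 m

391 m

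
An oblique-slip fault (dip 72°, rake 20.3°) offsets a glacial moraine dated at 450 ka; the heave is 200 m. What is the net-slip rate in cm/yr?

0.415 cm/yr

dip-slip = heave / cos(dip) = 200 / cos(72°) = 647.2 m
net slip = dip-slip / sin(rake) = 647.2 / sin(20.3°) = 1866 m
rate = 1866 m / 450 ka = 0.00415 m/yr = 0.415 cm/yr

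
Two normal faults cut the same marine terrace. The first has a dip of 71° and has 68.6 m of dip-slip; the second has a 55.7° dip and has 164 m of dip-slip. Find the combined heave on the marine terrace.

115 m

heave_A = 68.6 × cos(71°) = 22.33 m
heave_B = 164 × cos(55.7°) = 92.42 m
total = 22.33 + 92.42 = 115 m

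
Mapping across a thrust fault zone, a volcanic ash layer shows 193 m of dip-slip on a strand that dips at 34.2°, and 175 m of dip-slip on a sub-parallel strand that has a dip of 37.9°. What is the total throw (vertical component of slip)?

throw_A = 193 × sin(34.2°) = 108.5 m
throw_B = 175 × sin(37.9°) = 107.5 m
total = 108.5 + 107.5 = 216 m

216 m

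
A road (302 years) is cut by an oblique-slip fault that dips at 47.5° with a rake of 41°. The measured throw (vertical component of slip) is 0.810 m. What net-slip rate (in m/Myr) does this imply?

dip-slip = throw / sin(dip) = 0.810 / sin(47.5°) = 1.099 m
net slip = dip-slip / sin(rake) = 1.099 / sin(41°) = 1.675 m
rate = 1.675 m / 302 years = 0.00555 m/yr = 5550 m/Myr

5550 m/Myr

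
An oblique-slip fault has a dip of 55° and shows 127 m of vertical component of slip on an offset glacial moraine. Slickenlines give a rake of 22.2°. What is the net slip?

dip-slip = throw / sin(dip) = 127 / sin(55°) = 155 m
net slip = dip-slip / sin(rake) = 155 / sin(22.2°) = 410 m

410 m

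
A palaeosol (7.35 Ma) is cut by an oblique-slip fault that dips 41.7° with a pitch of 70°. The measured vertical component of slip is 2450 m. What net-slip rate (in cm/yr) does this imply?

dip-slip = throw / sin(dip) = 2450 / sin(41.7°) = 3683 m
net slip = dip-slip / sin(rake) = 3683 / sin(70°) = 3919 m
rate = 3919 m / 7.35 Ma = 0.000533 m/yr = 0.0533 cm/yr

0.0533 cm/yr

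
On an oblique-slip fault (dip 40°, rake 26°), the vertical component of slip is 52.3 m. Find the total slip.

186 m

dip-slip = throw / sin(dip) = 52.3 / sin(40°) = 81.36 m
net slip = dip-slip / sin(rake) = 81.36 / sin(26°) = 186 m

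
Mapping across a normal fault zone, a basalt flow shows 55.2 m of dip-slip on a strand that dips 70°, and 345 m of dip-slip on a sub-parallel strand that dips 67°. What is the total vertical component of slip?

369 m

throw_A = 55.2 × sin(70°) = 51.87 m
throw_B = 345 × sin(67°) = 317.6 m
total = 51.87 + 317.6 = 369 m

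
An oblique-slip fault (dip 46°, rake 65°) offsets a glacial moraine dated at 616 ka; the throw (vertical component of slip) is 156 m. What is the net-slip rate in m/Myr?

388 m/Myr

dip-slip = throw / sin(dip) = 156 / sin(46°) = 216.9 m
net slip = dip-slip / sin(rake) = 216.9 / sin(65°) = 239.3 m
rate = 239.3 m / 616 ka = 0.000388 m/yr = 388 m/Myr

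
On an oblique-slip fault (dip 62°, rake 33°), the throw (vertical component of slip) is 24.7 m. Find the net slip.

51.4 m

dip-slip = throw / sin(dip) = 24.7 / sin(62°) = 27.97 m
net slip = dip-slip / sin(rake) = 27.97 / sin(33°) = 51.4 m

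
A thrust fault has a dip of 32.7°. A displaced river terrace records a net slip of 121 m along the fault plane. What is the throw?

throw = dip-slip × sin(dip) = 121 m × sin(32.7°) = 65.4 m

65.4 m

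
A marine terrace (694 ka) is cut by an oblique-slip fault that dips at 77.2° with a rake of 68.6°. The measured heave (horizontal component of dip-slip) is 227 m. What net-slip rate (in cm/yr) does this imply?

0.159 cm/yr

dip-slip = heave / cos(dip) = 227 / cos(77.2°) = 1025 m
net slip = dip-slip / sin(rake) = 1025 / sin(68.6°) = 1100 m
rate = 1100 m / 694 ka = 0.00159 m/yr = 0.159 cm/yr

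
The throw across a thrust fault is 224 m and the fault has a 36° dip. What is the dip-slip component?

dip-slip = throw / sin(dip) = 224 / sin(36°) = 381 m

381 m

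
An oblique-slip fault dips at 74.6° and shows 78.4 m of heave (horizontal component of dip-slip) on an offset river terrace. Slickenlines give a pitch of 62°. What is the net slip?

dip-slip = heave / cos(dip) = 78.4 / cos(74.6°) = 295.2 m
net slip = dip-slip / sin(rake) = 295.2 / sin(62°) = 334 m

334 m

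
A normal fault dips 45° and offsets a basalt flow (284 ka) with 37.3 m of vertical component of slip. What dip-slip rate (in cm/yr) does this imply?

dip-slip = throw / sin(dip) = 37.3 m / sin(45°) = 52.75 m
rate = 52.75 m / 284 ka = 0.000186 m/yr = 0.0186 cm/yr

0.0186 cm/yr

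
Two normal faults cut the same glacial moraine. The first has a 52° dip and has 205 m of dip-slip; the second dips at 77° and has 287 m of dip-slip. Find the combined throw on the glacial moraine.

441 m

throw_A = 205 × sin(52°) = 161.5 m
throw_B = 287 × sin(77°) = 279.6 m
total = 161.5 + 279.6 = 441 m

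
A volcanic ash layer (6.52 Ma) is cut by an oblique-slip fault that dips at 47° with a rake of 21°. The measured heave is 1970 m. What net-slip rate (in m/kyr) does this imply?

dip-slip = heave / cos(dip) = 1970 / cos(47°) = 2889 m
net slip = dip-slip / sin(rake) = 2889 / sin(21°) = 8060 m
rate = 8060 m / 6.52 Ma = 0.00124 m/yr = 1.24 m/kyr

1.24 m/kyr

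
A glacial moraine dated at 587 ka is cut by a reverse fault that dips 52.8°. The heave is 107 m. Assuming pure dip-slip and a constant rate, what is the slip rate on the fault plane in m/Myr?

dip-slip = heave / cos(dip) = 107 m / cos(52.8°) = 177 m
rate = 177 m / 587 ka = 0.000301 m/yr = 301 m/Myr

301 m/Myr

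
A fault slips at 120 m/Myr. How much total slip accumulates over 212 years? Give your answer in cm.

slip = rate × time = 120 m/Myr × 212 years = 0.0254 m = 2.54 cm

2.54 cm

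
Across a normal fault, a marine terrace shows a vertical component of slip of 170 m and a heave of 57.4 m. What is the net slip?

net slip = √(throw² + heave²) = √(170² + 57.4²) = 179 m

179 m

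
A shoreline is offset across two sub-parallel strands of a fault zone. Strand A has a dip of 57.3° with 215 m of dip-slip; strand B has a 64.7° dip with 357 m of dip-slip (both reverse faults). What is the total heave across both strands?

heave_A = 215 × cos(57.3°) = 116.2 m
heave_B = 357 × cos(64.7°) = 152.6 m
total = 116.2 + 152.6 = 269 m

269 m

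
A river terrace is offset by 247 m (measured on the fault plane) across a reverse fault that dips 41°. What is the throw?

throw = dip-slip × sin(dip) = 247 m × sin(41°) = 162 m

162 m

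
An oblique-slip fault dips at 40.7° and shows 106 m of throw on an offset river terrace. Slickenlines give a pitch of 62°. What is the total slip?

dip-slip = throw / sin(dip) = 106 / sin(40.7°) = 162.6 m
net slip = dip-slip / sin(rake) = 162.6 / sin(62°) = 184 m

184 m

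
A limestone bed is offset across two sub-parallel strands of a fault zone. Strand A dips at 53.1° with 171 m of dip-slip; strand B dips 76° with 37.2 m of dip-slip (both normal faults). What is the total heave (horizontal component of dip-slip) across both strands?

heave_A = 171 × cos(53.1°) = 102.7 m
heave_B = 37.2 × cos(76°) = 8.999 m
total = 102.7 + 8.999 = 112 m

112 m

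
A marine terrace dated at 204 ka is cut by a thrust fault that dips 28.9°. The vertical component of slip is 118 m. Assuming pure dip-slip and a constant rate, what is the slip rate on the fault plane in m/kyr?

dip-slip = throw / sin(dip) = 118 m / sin(28.9°) = 244.2 m
rate = 244.2 m / 204 ka = 0.00120 m/yr = 1.20 m/kyr

1.20 m/kyr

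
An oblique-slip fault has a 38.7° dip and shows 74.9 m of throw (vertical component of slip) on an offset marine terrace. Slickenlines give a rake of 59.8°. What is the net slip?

dip-slip = throw / sin(dip) = 74.9 / sin(38.7°) = 119.8 m
net slip = dip-slip / sin(rake) = 119.8 / sin(59.8°) = 139 m

139 m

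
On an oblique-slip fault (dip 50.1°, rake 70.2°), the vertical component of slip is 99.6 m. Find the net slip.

138 m

dip-slip = throw / sin(dip) = 99.6 / sin(50.1°) = 129.8 m
net slip = dip-slip / sin(rake) = 129.8 / sin(70.2°) = 138 m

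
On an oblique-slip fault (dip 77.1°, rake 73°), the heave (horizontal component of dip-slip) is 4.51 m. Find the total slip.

21.1 m

dip-slip = heave / cos(dip) = 4.51 / cos(77.1°) = 20.20 m
net slip = dip-slip / sin(rake) = 20.20 / sin(73°) = 21.1 m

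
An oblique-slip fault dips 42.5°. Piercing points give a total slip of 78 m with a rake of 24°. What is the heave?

dip-slip = net slip × sin(rake) = 78 m × sin(24°) = 31.73 m
heave = dip-slip × cos(dip) = 31.73 × cos(42.5°) = 23.4 m

23.4 m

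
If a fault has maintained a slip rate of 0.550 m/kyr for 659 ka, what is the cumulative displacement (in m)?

362 m

slip = rate × time = 0.550 m/kyr × 659 ka = 362 m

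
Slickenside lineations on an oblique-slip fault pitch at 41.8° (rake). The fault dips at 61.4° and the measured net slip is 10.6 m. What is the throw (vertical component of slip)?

dip-slip = net slip × sin(rake) = 10.6 m × sin(41.8°) = 7.065 m
throw = dip-slip × sin(dip) = 7.065 × sin(61.4°) = 6.20 m

6.20 m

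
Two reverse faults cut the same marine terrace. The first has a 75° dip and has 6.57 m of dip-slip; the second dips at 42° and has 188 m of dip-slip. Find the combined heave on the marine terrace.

heave_A = 6.57 × cos(75°) = 1.700 m
heave_B = 188 × cos(42°) = 139.7 m
total = 1.700 + 139.7 = 141 m

141 m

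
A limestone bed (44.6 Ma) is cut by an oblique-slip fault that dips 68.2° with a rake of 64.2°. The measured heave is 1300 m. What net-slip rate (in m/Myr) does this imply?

dip-slip = heave / cos(dip) = 1300 / cos(68.2°) = 3501 m
net slip = dip-slip / sin(rake) = 3501 / sin(64.2°) = 3888 m
rate = 3888 m / 44.6 Ma = 0.0000872 m/yr = 87.2 m/Myr

87.2 m/Myr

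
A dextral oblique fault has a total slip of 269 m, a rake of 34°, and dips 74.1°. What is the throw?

145 m

dip-slip = net slip × sin(rake) = 269 m × sin(34°) = 150.4 m
throw = dip-slip × sin(dip) = 150.4 × sin(74.1°) = 145 m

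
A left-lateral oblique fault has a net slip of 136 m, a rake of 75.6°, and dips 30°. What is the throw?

dip-slip = net slip × sin(rake) = 136 m × sin(75.6°) = 131.7 m
throw = dip-slip × sin(dip) = 131.7 × sin(30°) = 65.9 m

65.9 m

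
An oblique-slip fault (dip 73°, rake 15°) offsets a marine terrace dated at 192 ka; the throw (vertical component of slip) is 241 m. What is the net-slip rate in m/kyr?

5.07 m/kyr

dip-slip = throw / sin(dip) = 241 / sin(73°) = 252 m
net slip = dip-slip / sin(rake) = 252 / sin(15°) = 973.7 m
rate = 973.7 m / 192 ka = 0.00507 m/yr = 5.07 m/kyr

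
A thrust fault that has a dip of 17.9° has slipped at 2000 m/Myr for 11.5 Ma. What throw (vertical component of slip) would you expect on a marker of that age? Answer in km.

7.07 km

dip-slip = rate × time = 2000 m/Myr × 11.5 Ma = 23000 m
throw = dip-slip × sin(dip) = 23000 × sin(17.9°) = 7070 m = 7.07 km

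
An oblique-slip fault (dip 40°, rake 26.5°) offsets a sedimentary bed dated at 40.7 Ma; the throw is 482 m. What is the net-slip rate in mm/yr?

dip-slip = throw / sin(dip) = 482 / sin(40°) = 749.9 m
net slip = dip-slip / sin(rake) = 749.9 / sin(26.5°) = 1681 m
rate = 1681 m / 40.7 Ma = 0.0000413 m/yr = 0.0413 mm/yr

0.0413 mm/yr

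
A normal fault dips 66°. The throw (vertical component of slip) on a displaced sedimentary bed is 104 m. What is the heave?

46.3 m

heave = throw / tan(dip) = 104 / tan(66°) = 46.3 m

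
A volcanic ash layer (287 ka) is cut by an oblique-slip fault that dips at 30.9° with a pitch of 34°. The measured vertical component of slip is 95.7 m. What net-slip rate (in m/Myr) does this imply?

1160 m/Myr

dip-slip = throw / sin(dip) = 95.7 / sin(30.9°) = 186.4 m
net slip = dip-slip / sin(rake) = 186.4 / sin(34°) = 333.3 m
rate = 333.3 m / 287 ka = 0.00116 m/yr = 1160 m/Myr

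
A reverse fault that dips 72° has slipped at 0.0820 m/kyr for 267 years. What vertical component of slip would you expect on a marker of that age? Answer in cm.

dip-slip = rate × time = 0.0820 m/kyr × 267 years = 0.02189 m
throw = dip-slip × sin(dip) = 0.02189 × sin(72°) = 0.0208 m = 2.08 cm

2.08 cm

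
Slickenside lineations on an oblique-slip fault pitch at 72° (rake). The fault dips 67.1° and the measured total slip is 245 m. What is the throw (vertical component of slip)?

dip-slip = net slip × sin(rake) = 245 m × sin(72°) = 233 m
throw = dip-slip × sin(dip) = 233 × sin(67.1°) = 215 m

215 m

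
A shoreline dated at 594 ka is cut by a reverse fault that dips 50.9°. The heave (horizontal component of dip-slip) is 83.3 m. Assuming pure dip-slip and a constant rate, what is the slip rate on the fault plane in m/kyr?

0.222 m/kyr

dip-slip = heave / cos(dip) = 83.3 m / cos(50.9°) = 132.1 m
rate = 132.1 m / 594 ka = 0.000222 m/yr = 0.222 m/kyr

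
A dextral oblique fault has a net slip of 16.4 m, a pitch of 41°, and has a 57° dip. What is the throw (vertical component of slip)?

dip-slip = net slip × sin(rake) = 16.4 m × sin(41°) = 10.76 m
throw = dip-slip × sin(dip) = 10.76 × sin(57°) = 9.02 m

9.02 m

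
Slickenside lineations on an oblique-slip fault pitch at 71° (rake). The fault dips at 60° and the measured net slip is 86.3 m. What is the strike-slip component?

strike-slip = net slip × cos(rake) = 86.3 m × cos(71°) = 28.1 m

28.1 m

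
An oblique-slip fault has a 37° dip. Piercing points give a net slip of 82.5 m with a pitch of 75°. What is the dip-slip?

79.7 m

dip-slip = net slip × sin(rake) = 82.5 m × sin(75°) = 79.7 m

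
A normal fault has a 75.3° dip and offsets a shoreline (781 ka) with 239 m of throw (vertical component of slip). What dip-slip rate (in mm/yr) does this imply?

dip-slip = throw / sin(dip) = 239 m / sin(75.3°) = 247.1 m
rate = 247.1 m / 781 ka = 0.000316 m/yr = 0.316 mm/yr

0.316 mm/yr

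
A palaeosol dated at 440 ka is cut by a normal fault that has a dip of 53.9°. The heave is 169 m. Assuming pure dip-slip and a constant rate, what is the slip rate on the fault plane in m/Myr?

652 m/Myr

dip-slip = heave / cos(dip) = 169 m / cos(53.9°) = 286.8 m
rate = 286.8 m / 440 ka = 0.000652 m/yr = 652 m/Myr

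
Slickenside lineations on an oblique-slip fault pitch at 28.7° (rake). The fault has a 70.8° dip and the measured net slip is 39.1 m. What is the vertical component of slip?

17.7 m

dip-slip = net slip × sin(rake) = 39.1 m × sin(28.7°) = 18.78 m
throw = dip-slip × sin(dip) = 18.78 × sin(70.8°) = 17.7 m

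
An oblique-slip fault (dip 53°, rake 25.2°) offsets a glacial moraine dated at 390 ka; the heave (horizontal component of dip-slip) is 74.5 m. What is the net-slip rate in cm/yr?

0.0745 cm/yr

dip-slip = heave / cos(dip) = 74.5 / cos(53°) = 123.8 m
net slip = dip-slip / sin(rake) = 123.8 / sin(25.2°) = 290.7 m
rate = 290.7 m / 390 ka = 0.000745 m/yr = 0.0745 cm/yr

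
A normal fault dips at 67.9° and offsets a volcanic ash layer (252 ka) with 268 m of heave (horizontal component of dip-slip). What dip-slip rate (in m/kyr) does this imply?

dip-slip = heave / cos(dip) = 268 m / cos(67.9°) = 712.3 m
rate = 712.3 m / 252 ka = 0.00283 m/yr = 2.83 m/kyr

2.83 m/kyr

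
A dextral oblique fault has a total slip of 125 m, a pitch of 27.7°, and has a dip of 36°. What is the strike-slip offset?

111 m

strike-slip = net slip × cos(rake) = 125 m × cos(27.7°) = 111 m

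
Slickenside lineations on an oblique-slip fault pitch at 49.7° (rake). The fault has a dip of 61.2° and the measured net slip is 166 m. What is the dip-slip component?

127 m

dip-slip = net slip × sin(rake) = 166 m × sin(49.7°) = 127 m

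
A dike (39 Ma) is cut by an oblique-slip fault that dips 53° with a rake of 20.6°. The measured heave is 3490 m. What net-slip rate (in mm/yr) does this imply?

dip-slip = heave / cos(dip) = 3490 / cos(53°) = 5799 m
net slip = dip-slip / sin(rake) = 5799 / sin(20.6°) = 16480 m
rate = 16480 m / 39 Ma = 0.000423 m/yr = 0.423 mm/yr

0.423 mm/yr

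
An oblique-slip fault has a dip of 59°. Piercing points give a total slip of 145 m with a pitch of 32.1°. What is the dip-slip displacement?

77.1 m

dip-slip = net slip × sin(rake) = 145 m × sin(32.1°) = 77.1 m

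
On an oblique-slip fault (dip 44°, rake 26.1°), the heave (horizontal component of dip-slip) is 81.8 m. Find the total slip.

dip-slip = heave / cos(dip) = 81.8 / cos(44°) = 113.7 m
net slip = dip-slip / sin(rake) = 113.7 / sin(26.1°) = 258 m

258 m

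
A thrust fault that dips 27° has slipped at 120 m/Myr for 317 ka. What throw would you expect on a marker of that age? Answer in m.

17.3 m

dip-slip = rate × time = 120 m/Myr × 317 ka = 38.04 m
throw = dip-slip × sin(dip) = 38.04 × sin(27°) = 17.3 m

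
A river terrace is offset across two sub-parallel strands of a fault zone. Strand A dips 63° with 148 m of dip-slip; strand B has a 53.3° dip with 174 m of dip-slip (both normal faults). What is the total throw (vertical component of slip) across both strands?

throw_A = 148 × sin(63°) = 131.9 m
throw_B = 174 × sin(53.3°) = 139.5 m
total = 131.9 + 139.5 = 271 m

271 m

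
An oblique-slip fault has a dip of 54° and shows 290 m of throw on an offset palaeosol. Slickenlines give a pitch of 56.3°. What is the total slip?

dip-slip = throw / sin(dip) = 290 / sin(54°) = 358.5 m
net slip = dip-slip / sin(rake) = 358.5 / sin(56.3°) = 431 m

431 m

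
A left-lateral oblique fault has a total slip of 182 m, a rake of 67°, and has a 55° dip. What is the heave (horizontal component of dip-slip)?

96.1 m

dip-slip = net slip × sin(rake) = 182 m × sin(67°) = 167.5 m
heave = dip-slip × cos(dip) = 167.5 × cos(55°) = 96.1 m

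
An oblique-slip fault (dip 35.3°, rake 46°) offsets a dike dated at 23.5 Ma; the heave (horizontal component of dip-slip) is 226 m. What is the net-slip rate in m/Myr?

dip-slip = heave / cos(dip) = 226 / cos(35.3°) = 276.9 m
net slip = dip-slip / sin(rake) = 276.9 / sin(46°) = 385 m
rate = 385 m / 23.5 Ma = 0.0000164 m/yr = 16.4 m/Myr

16.4 m/Myr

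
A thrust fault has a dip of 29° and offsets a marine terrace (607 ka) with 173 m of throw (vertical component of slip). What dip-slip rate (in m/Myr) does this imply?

588 m/Myr

dip-slip = throw / sin(dip) = 173 m / sin(29°) = 356.8 m
rate = 356.8 m / 607 ka = 0.000588 m/yr = 588 m/Myr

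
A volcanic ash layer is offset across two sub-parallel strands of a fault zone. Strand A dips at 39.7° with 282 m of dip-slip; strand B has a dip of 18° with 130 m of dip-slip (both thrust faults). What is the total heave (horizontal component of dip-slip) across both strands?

341 m

heave_A = 282 × cos(39.7°) = 217 m
heave_B = 130 × cos(18°) = 123.6 m
total = 217 + 123.6 = 341 m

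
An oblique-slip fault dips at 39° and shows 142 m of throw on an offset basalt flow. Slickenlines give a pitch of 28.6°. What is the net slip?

471 m

dip-slip = throw / sin(dip) = 142 / sin(39°) = 225.6 m
net slip = dip-slip / sin(rake) = 225.6 / sin(28.6°) = 471 m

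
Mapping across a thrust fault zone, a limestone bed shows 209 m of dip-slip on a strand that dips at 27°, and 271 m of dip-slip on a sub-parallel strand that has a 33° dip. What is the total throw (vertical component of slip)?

throw_A = 209 × sin(27°) = 94.88 m
throw_B = 271 × sin(33°) = 147.6 m
total = 94.88 + 147.6 = 242 m

242 m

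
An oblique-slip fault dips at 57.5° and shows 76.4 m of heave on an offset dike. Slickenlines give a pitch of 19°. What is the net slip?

dip-slip = heave / cos(dip) = 76.4 / cos(57.5°) = 142.2 m
net slip = dip-slip / sin(rake) = 142.2 / sin(19°) = 437 m

437 m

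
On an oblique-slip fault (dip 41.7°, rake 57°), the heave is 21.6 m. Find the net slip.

dip-slip = heave / cos(dip) = 21.6 / cos(41.7°) = 28.93 m
net slip = dip-slip / sin(rake) = 28.93 / sin(57°) = 34.5 m

34.5 m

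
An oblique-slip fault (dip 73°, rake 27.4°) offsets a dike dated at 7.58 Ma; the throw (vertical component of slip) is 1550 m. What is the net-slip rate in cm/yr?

0.0465 cm/yr

dip-slip = throw / sin(dip) = 1550 / sin(73°) = 1621 m
net slip = dip-slip / sin(rake) = 1621 / sin(27.4°) = 3522 m
rate = 3522 m / 7.58 Ma = 0.000465 m/yr = 0.0465 cm/yr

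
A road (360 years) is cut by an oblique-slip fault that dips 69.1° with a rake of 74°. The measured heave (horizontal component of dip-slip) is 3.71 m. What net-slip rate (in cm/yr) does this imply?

3.01 cm/yr

dip-slip = heave / cos(dip) = 3.71 / cos(69.1°) = 10.40 m
net slip = dip-slip / sin(rake) = 10.40 / sin(74°) = 10.82 m
rate = 10.82 m / 360 years = 0.0301 m/yr = 3.01 cm/yr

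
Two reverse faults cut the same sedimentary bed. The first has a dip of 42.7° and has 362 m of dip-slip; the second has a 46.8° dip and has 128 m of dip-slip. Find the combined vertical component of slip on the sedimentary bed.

throw_A = 362 × sin(42.7°) = 245.5 m
throw_B = 128 × sin(46.8°) = 93.31 m
total = 245.5 + 93.31 = 339 m

339 m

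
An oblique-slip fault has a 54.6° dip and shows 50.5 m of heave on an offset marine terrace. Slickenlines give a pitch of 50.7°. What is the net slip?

dip-slip = heave / cos(dip) = 50.5 / cos(54.6°) = 87.18 m
net slip = dip-slip / sin(rake) = 87.18 / sin(50.7°) = 113 m

113 m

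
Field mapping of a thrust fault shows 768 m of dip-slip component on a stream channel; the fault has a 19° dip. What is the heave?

726 m

heave = dip-slip × cos(dip) = 768 m × cos(19°) = 726 m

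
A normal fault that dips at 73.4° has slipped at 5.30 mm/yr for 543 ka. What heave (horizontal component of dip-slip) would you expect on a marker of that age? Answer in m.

dip-slip = rate × time = 5.30 mm/yr × 543 ka = 2878 m
heave = dip-slip × cos(dip) = 2878 × cos(73.4°) = 822 m

822 m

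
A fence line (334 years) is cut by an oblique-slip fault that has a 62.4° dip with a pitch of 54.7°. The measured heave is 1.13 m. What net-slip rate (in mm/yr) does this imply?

8.95 mm/yr

dip-slip = heave / cos(dip) = 1.13 / cos(62.4°) = 2.439 m
net slip = dip-slip / sin(rake) = 2.439 / sin(54.7°) = 2.989 m
rate = 2.989 m / 334 years = 0.00895 m/yr = 8.95 mm/yr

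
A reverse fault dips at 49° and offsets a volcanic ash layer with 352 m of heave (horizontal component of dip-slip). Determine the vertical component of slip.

405 m

throw = heave × tan(dip) = 352 × tan(49°) = 405 m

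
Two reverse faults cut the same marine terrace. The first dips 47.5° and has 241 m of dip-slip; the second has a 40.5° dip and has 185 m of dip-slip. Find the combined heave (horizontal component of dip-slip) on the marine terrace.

303 m

heave_A = 241 × cos(47.5°) = 162.8 m
heave_B = 185 × cos(40.5°) = 140.7 m
total = 162.8 + 140.7 = 303 m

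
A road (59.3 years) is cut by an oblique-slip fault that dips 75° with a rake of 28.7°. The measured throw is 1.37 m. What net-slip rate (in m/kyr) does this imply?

dip-slip = throw / sin(dip) = 1.37 / sin(75°) = 1.418 m
net slip = dip-slip / sin(rake) = 1.418 / sin(28.7°) = 2.953 m
rate = 2.953 m / 59.3 years = 0.0498 m/yr = 49.8 m/kyr

49.8 m/kyr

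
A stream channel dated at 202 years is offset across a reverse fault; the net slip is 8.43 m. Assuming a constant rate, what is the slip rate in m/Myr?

41700 m/Myr

rate = 8.43 m / 202 years = 0.0417 m/yr = 41700 m/Myr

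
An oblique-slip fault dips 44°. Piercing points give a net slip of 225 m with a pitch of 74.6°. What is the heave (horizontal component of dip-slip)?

dip-slip = net slip × sin(rake) = 225 m × sin(74.6°) = 216.9 m
heave = dip-slip × cos(dip) = 216.9 × cos(44°) = 156 m

156 m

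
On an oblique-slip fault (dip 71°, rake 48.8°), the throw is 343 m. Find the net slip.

dip-slip = throw / sin(dip) = 343 / sin(71°) = 362.8 m
net slip = dip-slip / sin(rake) = 362.8 / sin(48.8°) = 482 m

482 m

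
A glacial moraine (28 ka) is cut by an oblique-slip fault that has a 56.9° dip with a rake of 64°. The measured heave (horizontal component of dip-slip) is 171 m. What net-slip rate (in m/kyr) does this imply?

12.4 m/kyr

dip-slip = heave / cos(dip) = 171 / cos(56.9°) = 313.1 m
net slip = dip-slip / sin(rake) = 313.1 / sin(64°) = 348.4 m
rate = 348.4 m / 28 ka = 0.0124 m/yr = 12.4 m/kyr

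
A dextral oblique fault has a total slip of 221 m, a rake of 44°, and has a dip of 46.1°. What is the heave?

dip-slip = net slip × sin(rake) = 221 m × sin(44°) = 153.5 m
heave = dip-slip × cos(dip) = 153.5 × cos(46.1°) = 106 m

106 m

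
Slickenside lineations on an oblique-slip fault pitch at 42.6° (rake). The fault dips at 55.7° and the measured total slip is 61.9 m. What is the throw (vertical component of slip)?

dip-slip = net slip × sin(rake) = 61.9 m × sin(42.6°) = 41.90 m
throw = dip-slip × sin(dip) = 41.90 × sin(55.7°) = 34.6 m

34.6 m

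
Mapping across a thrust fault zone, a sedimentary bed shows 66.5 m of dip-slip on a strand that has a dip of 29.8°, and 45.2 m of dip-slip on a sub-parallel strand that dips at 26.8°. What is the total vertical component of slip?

53.4 m

throw_A = 66.5 × sin(29.8°) = 33.05 m
throw_B = 45.2 × sin(26.8°) = 20.38 m
total = 33.05 + 20.38 = 53.4 m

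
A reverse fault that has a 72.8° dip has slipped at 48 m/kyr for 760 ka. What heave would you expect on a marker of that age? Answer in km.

dip-slip = rate × time = 48 m/kyr × 760 ka = 36480 m
heave = dip-slip × cos(dip) = 36480 × cos(72.8°) = 10800 m = 10.8 km

10.8 km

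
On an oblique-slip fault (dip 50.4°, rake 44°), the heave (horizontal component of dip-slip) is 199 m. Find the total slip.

449 m

dip-slip = heave / cos(dip) = 199 / cos(50.4°) = 312.2 m
net slip = dip-slip / sin(rake) = 312.2 / sin(44°) = 449 m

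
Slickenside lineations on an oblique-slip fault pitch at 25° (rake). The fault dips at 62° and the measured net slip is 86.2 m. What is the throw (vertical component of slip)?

dip-slip = net slip × sin(rake) = 86.2 m × sin(25°) = 36.43 m
throw = dip-slip × sin(dip) = 36.43 × sin(62°) = 32.2 m

32.2 m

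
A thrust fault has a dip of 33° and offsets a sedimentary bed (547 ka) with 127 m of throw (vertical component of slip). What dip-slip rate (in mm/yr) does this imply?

0.426 mm/yr

dip-slip = throw / sin(dip) = 127 m / sin(33°) = 233.2 m
rate = 233.2 m / 547 ka = 0.000426 m/yr = 0.426 mm/yr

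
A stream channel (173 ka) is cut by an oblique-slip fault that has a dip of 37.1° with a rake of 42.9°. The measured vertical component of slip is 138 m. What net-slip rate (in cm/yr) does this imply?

dip-slip = throw / sin(dip) = 138 / sin(37.1°) = 228.8 m
net slip = dip-slip / sin(rake) = 228.8 / sin(42.9°) = 336.1 m
rate = 336.1 m / 173 ka = 0.00194 m/yr = 0.194 cm/yr

0.194 cm/yr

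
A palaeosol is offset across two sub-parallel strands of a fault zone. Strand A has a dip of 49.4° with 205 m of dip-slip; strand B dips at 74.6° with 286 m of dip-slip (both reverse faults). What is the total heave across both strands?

heave_A = 205 × cos(49.4°) = 133.4 m
heave_B = 286 × cos(74.6°) = 75.95 m
total = 133.4 + 75.95 = 209 m

209 m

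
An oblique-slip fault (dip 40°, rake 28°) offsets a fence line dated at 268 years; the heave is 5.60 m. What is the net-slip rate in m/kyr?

58.1 m/kyr

dip-slip = heave / cos(dip) = 5.60 / cos(40°) = 7.310 m
net slip = dip-slip / sin(rake) = 7.310 / sin(28°) = 15.57 m
rate = 15.57 m / 268 years = 0.0581 m/yr = 58.1 m/kyr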